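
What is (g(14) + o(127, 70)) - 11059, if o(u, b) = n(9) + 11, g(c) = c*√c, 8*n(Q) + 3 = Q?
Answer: -44189/4 + 14*√14 ≈ -10995.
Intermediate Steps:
n(Q) = -3/8 + Q/8
g(c) = c^(3/2)
o(u, b) = 47/4 (o(u, b) = (-3/8 + (⅛)*9) + 11 = (-3/8 + 9/8) + 11 = ¾ + 11 = 47/4)
(g(14) + o(127, 70)) - 11059 = (14^(3/2) + 47/4) - 11059 = (14*√14 + 47/4) - 11059 = (47/4 + 14*√14) - 11059 = -44189/4 + 14*√14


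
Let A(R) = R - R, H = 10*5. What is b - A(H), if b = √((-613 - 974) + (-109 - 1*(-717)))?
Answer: I*√979 ≈ 31.289*I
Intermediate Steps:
H = 50
A(R) = 0
b = I*√979 (b = √(-1587 + (-109 + 717)) = √(-1587 + 608) = √(-979) = I*√979 ≈ 31.289*I)
b - A(H) = I*√979 - 1*0 = I*√979 + 0 = I*√979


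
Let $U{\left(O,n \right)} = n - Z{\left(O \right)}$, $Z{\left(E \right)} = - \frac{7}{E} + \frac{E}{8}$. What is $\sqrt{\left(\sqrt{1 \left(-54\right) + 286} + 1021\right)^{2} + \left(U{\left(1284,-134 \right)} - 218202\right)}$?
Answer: $\frac{\sqrt{339695885193 + 1683277776 \sqrt{58}}}{642} \approx 924.81$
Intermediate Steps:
$Z{\left(E \right)} = - \frac{7}{E} + \frac{E}{8}$ ($Z{\left(E \right)} = - \frac{7}{E} + E \frac{1}{8} = - \frac{7}{E} + \frac{E}{8}$)
$U{\left(O,n \right)} = n + \frac{7}{O} - \frac{O}{8}$ ($U{\left(O,n \right)} = n - \left(- \frac{7}{O} + \frac{O}{8}\right) = n + \frac{7}{O} - \frac{O}{8}$)
$\sqrt{\left(\sqrt{1 \left(-54\right) + 286} + 1021\right)^{2} + \left(U{\left(1284,-134 \right)} - 218202\right)} = \sqrt{\left(\sqrt{1 \left(-54\right) + 286} + 1021\right)^{2} - \frac{280549499}{1284}} = \sqrt{\left(\sqrt{-54 + 286} + 1021\right)^{2} - \frac{280549499}{1284}} = \sqrt{\left(\sqrt{232} + 1021\right)^{2} - \frac{280549499}{1284}} = \sqrt{\left(2 \sqrt{58} + 1021\right)^{2} - \frac{280549499}{1284}} = \sqrt{\left(1021 + 2 \sqrt{58}\right)^{2} - \frac{280549499}{1284}} = \sqrt{- \frac{280549499}{1284} + \left(1021 + 2 \sqrt{58}\right)^{2}}$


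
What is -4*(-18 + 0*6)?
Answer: 72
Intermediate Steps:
-4*(-18 + 0*6) = -4*(-18 + 0) = -4*(-18) = 72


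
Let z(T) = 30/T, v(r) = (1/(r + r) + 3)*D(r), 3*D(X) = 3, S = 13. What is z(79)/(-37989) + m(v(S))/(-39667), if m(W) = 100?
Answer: -100434370/39681954459 ≈ -0.0025310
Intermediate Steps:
D(X) = 1 (D(X) = (⅓)*3 = 1)
v(r) = 3 + 1/(2*r) (v(r) = (1/(r + r) + 3)*1 = (1/(2*r) + 3)*1 = (3 + 1/(2*r))*1 = 3 + 1/(2*r))
z(79)/(-37989) + m(v(S))/(-39667) = (30/79)/(-37989) + 100/(-39667) = (30*(1/79))*(-1/37989) + 100*(-1/39667) = (30/79)*(-1/37989) - 100/39667 = -10/1000377 - 100/39667 = -100434370/39681954459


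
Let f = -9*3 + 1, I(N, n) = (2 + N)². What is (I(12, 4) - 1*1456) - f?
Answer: -1234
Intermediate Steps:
f = -26 (f = -27 + 1 = -26)
(I(12, 4) - 1*1456) - f = ((2 + 12)² - 1*1456) - 1*(-26) = (14² - 1456) + 26 = (196 - 1456) + 26 = -1260 + 26 = -1234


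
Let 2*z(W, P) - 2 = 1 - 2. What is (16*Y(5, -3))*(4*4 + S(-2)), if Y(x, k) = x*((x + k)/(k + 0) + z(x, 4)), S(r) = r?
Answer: -560/3 ≈ -186.67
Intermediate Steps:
z(W, P) = ½ (z(W, P) = 1 + (1 - 2)/2 = 1 + (½)*(-1) = 1 - ½ = ½)
Y(x, k) = x*(½ + (k + x)/k) (Y(x, k) = x*((x + k)/(k + 0) + ½) = x*((k + x)/k + ½) = x*(½ + (k + x)/k))
(16*Y(5, -3))*(4*4 + S(-2)) = (16*((3/2)*5 + 5²/(-3)))*(4*4 - 2) = (16*(15/2 - ⅓*25))*(16 - 2) = (16*(15/2 - 25/3))*14 = (16*(-⅚))*14 = -40/3*14 = -560/3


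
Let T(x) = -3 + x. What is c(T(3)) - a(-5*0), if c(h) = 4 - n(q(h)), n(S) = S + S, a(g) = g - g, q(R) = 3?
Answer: -2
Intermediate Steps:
a(g) = 0
n(S) = 2*S
c(h) = -2 (c(h) = 4 - 2*3 = 4 - 1*6 = 4 - 6 = -2)
c(T(3)) - a(-5*0) = -2 - 1*0 = -2 + 0 = -2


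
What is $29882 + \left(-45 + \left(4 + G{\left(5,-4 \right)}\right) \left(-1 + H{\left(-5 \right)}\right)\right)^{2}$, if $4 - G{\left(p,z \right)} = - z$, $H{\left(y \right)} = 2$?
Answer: $31563$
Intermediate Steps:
$G{\left(p,z \right)} = 4 + z$ ($G{\left(p,z \right)} = 4 - - z = 4 + z$)
$29882 + \left(-45 + \left(4 + G{\left(5,-4 \right)}\right) \left(-1 + H{\left(-5 \right)}\right)\right)^{2} = 29882 + \left(-45 + \left(4 + \left(4 - 4\right)\right) \left(-1 + 2\right)\right)^{2} = 29882 + \left(-45 + \left(4 + 0\right) 1\right)^{2} = 29882 + \left(-45 + 4 \cdot 1\right)^{2} = 29882 + \left(-45 + 4\right)^{2} = 29882 + \left(-41\right)^{2} = 29882 + 1681 = 31563$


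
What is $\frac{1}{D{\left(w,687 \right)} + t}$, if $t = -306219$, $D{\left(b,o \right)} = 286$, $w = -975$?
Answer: $- \frac{1}{305933} \approx -3.2687 \cdot 10^{-6}$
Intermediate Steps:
$\frac{1}{D{\left(w,687 \right)} + t} = \frac{1}{286 - 306219} = \frac{1}{-305933} = - \frac{1}{305933}$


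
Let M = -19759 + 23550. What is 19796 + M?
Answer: 23587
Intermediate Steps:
M = 3791
19796 + M = 19796 + 3791 = 23587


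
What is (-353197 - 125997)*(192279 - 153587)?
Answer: -18540974248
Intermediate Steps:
(-353197 - 125997)*(192279 - 153587) = -479194*38692 = -18540974248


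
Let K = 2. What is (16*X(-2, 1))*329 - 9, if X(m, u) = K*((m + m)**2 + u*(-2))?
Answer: 147383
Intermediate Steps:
X(m, u) = -4*u + 8*m**2 (X(m, u) = 2*((m + m)**2 + u*(-2)) = 2*((2*m)**2 - 2*u) = 2*(4*m**2 - 2*u) = 2*(-2*u + 4*m**2) = -4*u + 8*m**2)
(16*X(-2, 1))*329 - 9 = (16*(-4*1 + 8*(-2)**2))*329 - 9 = (16*(-4 + 8*4))*329 - 9 = (16*(-4 + 32))*329 - 9 = (16*28)*329 - 9 = 448*329 - 9 = 147392 - 9 = 147383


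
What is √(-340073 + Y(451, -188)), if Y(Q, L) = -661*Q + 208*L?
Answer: 2*I*√169322 ≈ 822.97*I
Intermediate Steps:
√(-340073 + Y(451, -188)) = √(-340073 + (-661*451 + 208*(-188))) = √(-340073 + (-298111 - 39104)) = √(-340073 - 337215) = √(-677288) = 2*I*√169322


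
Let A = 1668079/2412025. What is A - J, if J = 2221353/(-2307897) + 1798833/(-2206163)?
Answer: 481385554620245463/194937447296208925 ≈ 2.4694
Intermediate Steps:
A = 238297/344575 (A = 1668079*(1/2412025) = 238297/344575 ≈ 0.69157)
J = -1005798675860/565732996579 (J = 2221353*(-1/2307897) + 1798833*(-1/2206163) = -246817/256433 - 1798833/2206163 = -1005798675860/565732996579 ≈ -1.7779)
A - J = 238297/344575 - 1*(-1005798675860/565732996579) = 238297/344575 + 1005798675860/565732996579 = 481385554620245463/194937447296208925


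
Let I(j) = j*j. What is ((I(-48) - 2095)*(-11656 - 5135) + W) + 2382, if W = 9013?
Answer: -3497924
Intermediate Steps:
I(j) = j**2
((I(-48) - 2095)*(-11656 - 5135) + W) + 2382 = (((-48)**2 - 2095)*(-11656 - 5135) + 9013) + 2382 = ((2304 - 2095)*(-16791) + 9013) + 2382 = (209*(-16791) + 9013) + 2382 = (-3509319 + 9013) + 2382 = -3500306 + 2382 = -3497924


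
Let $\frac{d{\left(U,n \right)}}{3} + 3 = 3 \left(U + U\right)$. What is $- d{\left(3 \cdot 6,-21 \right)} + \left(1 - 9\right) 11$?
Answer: $-403$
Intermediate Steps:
$d{\left(U,n \right)} = -9 + 18 U$ ($d{\left(U,n \right)} = -9 + 3 \cdot 3 \left(U + U\right) = -9 + 3 \cdot 3 \cdot 2 U = -9 + 3 \cdot 6 U = -9 + 18 U$)
$- d{\left(3 \cdot 6,-21 \right)} + \left(1 - 9\right) 11 = - (-9 + 18 \cdot 3 \cdot 6) + \left(1 - 9\right) 11 = - (-9 + 18 \cdot 18) - 88 = - (-9 + 324) - 88 = \left(-1\right) 315 - 88 = -315 - 88 = -403$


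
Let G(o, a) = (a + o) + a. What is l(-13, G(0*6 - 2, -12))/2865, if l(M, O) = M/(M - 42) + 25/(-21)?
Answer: -1102/3309075 ≈ -0.00033302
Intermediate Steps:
G(o, a) = o + 2*a
l(M, O) = -25/21 + M/(-42 + M) (l(M, O) = M/(-42 + M) + 25*(-1/21) = M/(-42 + M) - 25/21 = -25/21 + M/(-42 + M))
l(-13, G(0*6 - 2, -12))/2865 = (2*(525 - 2*(-13))/(21*(-42 - 13)))/2865 = ((2/21)*(525 + 26)/(-55))*(1/2865) = ((2/21)*(-1/55)*551)*(1/2865) = -1102/1155*1/2865 = -1102/3309075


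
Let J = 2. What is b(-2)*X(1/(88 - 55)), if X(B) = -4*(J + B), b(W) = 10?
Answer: -2680/33 ≈ -81.212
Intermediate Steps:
X(B) = -8 - 4*B (X(B) = -4*(2 + B) = -8 - 4*B)
b(-2)*X(1/(88 - 55)) = 10*(-8 - 4/(88 - 55)) = 10*(-8 - 4/33) = 10*(-268/33) = -2680/33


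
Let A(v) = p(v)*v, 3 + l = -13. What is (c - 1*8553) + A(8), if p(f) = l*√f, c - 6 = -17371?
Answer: -25918 - 256*√2 ≈ -26280.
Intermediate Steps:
c = -17365 (c = 6 - 17371 = -17365)
l = -16 (l = -3 - 13 = -16)
p(f) = -16*√f
A(v) = -16*v^(3/2) (A(v) = (-16*√v)*v = -16*v^(3/2))
(c - 1*8553) + A(8) = (-17365 - 1*8553) - 256*√2 = (-17365 - 8553) - 256*√2 = -25918 - 256*√2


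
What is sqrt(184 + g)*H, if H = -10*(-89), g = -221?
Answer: 890*I*sqrt(37) ≈ 5413.7*I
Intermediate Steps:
H = 890
sqrt(184 + g)*H = sqrt(184 - 221)*890 = sqrt(-37)*890 = (I*sqrt(37))*890 = 890*I*sqrt(37)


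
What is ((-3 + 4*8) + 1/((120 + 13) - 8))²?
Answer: 13147876/15625 ≈ 841.46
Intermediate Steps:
((-3 + 4*8) + 1/((120 + 13) - 8))² = ((-3 + 32) + 1/(133 - 8))² = (29 + 1/125)² = (3626/125)² = 13147876/15625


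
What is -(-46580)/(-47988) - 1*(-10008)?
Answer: 120054331/11997 ≈ 10007.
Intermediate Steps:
-(-46580)/(-47988) - 1*(-10008) = -(-46580)*(-1)/47988 + 10008 = -1*11645/11997 + 10008 = -11645/11997 + 10008 = 120054331/11997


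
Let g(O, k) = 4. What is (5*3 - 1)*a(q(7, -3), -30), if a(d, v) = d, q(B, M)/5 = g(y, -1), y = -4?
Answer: 280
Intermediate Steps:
q(B, M) = 20 (q(B, M) = 5*4 = 20)
(5*3 - 1)*a(q(7, -3), -30) = (5*3 - 1)*20 = (15 - 1)*20 = 14*20 = 280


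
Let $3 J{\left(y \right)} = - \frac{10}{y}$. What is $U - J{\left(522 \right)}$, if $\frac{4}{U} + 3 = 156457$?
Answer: $\frac{392701}{61251741} \approx 0.0064113$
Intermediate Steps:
$U = \frac{2}{78227}$ ($U = \frac{4}{-3 + 156457} = \frac{4}{156454} = 4 \cdot \frac{1}{156454} = \frac{2}{78227} \approx 2.5567 \cdot 10^{-5}$)
$J{\left(y \right)} = - \frac{10}{3 y}$ ($J{\left(y \right)} = \frac{\left(-10\right) \frac{1}{y}}{3} = - \frac{10}{3 y}$)
$U - J{\left(522 \right)} = \frac{2}{78227} - - \frac{10}{3 \cdot 522} = \frac{2}{78227} - \left(- \frac{10}{3}\right) \frac{1}{522} = \frac{2}{78227} - - \frac{5}{783} = \frac{2}{78227} + \frac{5}{783} = \frac{392701}{61251741}$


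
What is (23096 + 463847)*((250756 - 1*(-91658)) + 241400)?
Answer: 284284140602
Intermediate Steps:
(23096 + 463847)*((250756 - 1*(-91658)) + 241400) = 486943*((250756 + 91658) + 241400) = 486943*(342414 + 241400) = 486943*583814 = 284284140602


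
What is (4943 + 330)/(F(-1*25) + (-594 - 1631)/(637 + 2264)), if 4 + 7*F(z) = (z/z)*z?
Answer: -107078811/99704 ≈ -1074.0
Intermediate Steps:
F(z) = -4/7 + z/7 (F(z) = -4/7 + ((z/z)*z)/7 = -4/7 + (1*z)/7 = -4/7 + z/7)
(4943 + 330)/(F(-1*25) + (-594 - 1631)/(637 + 2264)) = (4943 + 330)/((-4/7 + (-1*25)/7) + (-594 - 1631)/(637 + 2264)) = 5273/((-4/7 + (⅐)*(-25)) - 2225/2901) = 5273/((-4/7 - 25/7) - 2225*1/2901) = 5273/(-29/7 - 2225/2901) = 5273/(-99704/20307) = 5273*(-20307/99704) = -107078811/99704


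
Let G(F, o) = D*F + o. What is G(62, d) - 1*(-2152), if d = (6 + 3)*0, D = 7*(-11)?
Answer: -2622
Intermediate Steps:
D = -77
d = 0 (d = 9*0 = 0)
G(F, o) = o - 77*F (G(F, o) = -77*F + o = o - 77*F)
G(62, d) - 1*(-2152) = (0 - 77*62) - 1*(-2152) = (0 - 4774) + 2152 = -4774 + 2152 = -2622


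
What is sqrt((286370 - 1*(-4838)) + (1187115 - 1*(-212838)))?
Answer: sqrt(1691161) ≈ 1300.4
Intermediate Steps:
sqrt((286370 - 1*(-4838)) + (1187115 - 1*(-212838))) = sqrt((286370 + 4838) + (1187115 + 212838)) = sqrt(291208 + 1399953) = sqrt(1691161)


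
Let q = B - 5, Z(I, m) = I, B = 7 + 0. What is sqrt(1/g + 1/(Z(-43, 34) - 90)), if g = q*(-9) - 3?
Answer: I*sqrt(8778)/399 ≈ 0.23481*I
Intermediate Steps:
B = 7
q = 2 (q = 7 - 5 = 2)
g = -21 (g = 2*(-9) - 3 = -18 - 3 = -21)
sqrt(1/g + 1/(Z(-43, 34) - 90)) = sqrt(1/(-21) + 1/(-43 - 90)) = sqrt(-1/21 + 1/(-133)) = sqrt(-1/21 - 1/133) = sqrt(-22/399) = I*sqrt(8778)/399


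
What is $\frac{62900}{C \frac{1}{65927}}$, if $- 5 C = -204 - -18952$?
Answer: $- \frac{5183510375}{4687} \approx -1.1059 \cdot 10^{6}$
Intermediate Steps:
$C = - \frac{18748}{5}$ ($C = - \frac{-204 - -18952}{5} = - \frac{-204 + 18952}{5} = \left(- \frac{1}{5}\right) 18748 = - \frac{18748}{5} \approx -3749.6$)
$\frac{62900}{C \frac{1}{65927}} = \frac{62900}{\left(- \frac{18748}{5}\right) \frac{1}{65927}} = \frac{62900}{- \frac{18748}{329635}} = 62900 \left(- \frac{329635}{18748}\right) = - \frac{5183510375}{4687}$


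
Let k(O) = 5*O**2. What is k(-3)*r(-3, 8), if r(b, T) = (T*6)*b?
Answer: -6480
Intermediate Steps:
r(b, T) = 6*T*b (r(b, T) = (6*T)*b = 6*T*b)
k(-3)*r(-3, 8) = (5*(-3)**2)*(6*8*(-3)) = (5*9)*(-144) = 45*(-144) = -6480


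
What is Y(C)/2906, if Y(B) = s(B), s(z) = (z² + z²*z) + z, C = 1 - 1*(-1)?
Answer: 7/1453 ≈ 0.0048176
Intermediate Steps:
C = 2 (C = 1 + 1 = 2)
s(z) = z + z² + z³ (s(z) = (z² + z³) + z = z + z² + z³)
Y(B) = B*(1 + B + B²)
Y(C)/2906 = (2*(1 + 2 + 2²))/2906 = (2*(1 + 2 + 4))*(1/2906) = (2*7)*(1/2906) = 14*(1/2906) = 7/1453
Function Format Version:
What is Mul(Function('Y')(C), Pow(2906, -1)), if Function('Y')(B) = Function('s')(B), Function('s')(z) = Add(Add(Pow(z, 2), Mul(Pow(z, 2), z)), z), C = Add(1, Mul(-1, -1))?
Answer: Rational(7, 1453) ≈ 0.0048176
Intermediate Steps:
C = 2 (C = Add(1, 1) = 2)
Function('s')(z) = Add(z, Pow(z, 2), Pow(z, 3)) (Function('s')(z) = Add(Add(Pow(z, 2), Pow(z, 3)), z) = Add(z, Pow(z, 2), Pow(z, 3)))
Function('Y')(B) = Mul(B, Add(1, B, Pow(B, 2)))
Mul(Function('Y')(C), Pow(2906, -1)) = Mul(Mul(2, Add(1, 2, Pow(2, 2))), Pow(2906, -1)) = Mul(Mul(2, Add(1, 2, 4)), Rational(1, 2906)) = Mul(Mul(2, 7), Rational(1, 2906)) = Mul(14, Rational(1, 2906)) = Rational(7, 1453)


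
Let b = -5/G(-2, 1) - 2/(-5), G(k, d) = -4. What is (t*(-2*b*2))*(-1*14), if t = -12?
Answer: -5544/5 ≈ -1108.8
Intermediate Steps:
b = 33/20 (b = -5/(-4) - 2/(-5) = -5*(-¼) - 2*(-⅕) = 5/4 + ⅖ = 33/20 ≈ 1.6500)
(t*(-2*b*2))*(-1*14) = (-12*(-2*33/20)*2)*(-1*14) = -(-198)*2/5*(-14) = -12*(-33/5)*(-14) = (396/5)*(-14) = -5544/5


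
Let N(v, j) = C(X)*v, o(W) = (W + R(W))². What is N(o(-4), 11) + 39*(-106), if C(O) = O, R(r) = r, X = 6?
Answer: -3750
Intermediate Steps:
o(W) = 4*W² (o(W) = (W + W)² = (2*W)² = 4*W²)
N(v, j) = 6*v
N(o(-4), 11) + 39*(-106) = 6*(4*(-4)²) + 39*(-106) = 6*(4*16) - 4134 = 6*64 - 4134 = 384 - 4134 = -3750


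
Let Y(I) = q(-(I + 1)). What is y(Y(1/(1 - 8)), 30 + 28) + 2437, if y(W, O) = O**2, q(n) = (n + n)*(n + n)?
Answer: 5801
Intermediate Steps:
q(n) = 4*n**2 (q(n) = (2*n)*(2*n) = 4*n**2)
Y(I) = 4*(-1 - I)**2 (Y(I) = 4*(-(I + 1))**2 = 4*(-(1 + I))**2 = 4*(-1 - I)**2)
y(Y(1/(1 - 8)), 30 + 28) + 2437 = (30 + 28)**2 + 2437 = 58**2 + 2437 = 3364 + 2437 = 5801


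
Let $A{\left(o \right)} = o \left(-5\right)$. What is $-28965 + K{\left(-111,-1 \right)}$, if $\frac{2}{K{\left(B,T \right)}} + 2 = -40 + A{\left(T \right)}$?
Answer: $- \frac{1071707}{37} \approx -28965.0$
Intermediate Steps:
$A{\left(o \right)} = - 5 o$
$K{\left(B,T \right)} = \frac{2}{-42 - 5 T}$ ($K{\left(B,T \right)} = \frac{2}{-2 - \left(40 + 5 T\right)} = \frac{2}{-42 - 5 T}$)
$-28965 + K{\left(-111,-1 \right)} = -28965 - \frac{2}{42 + 5 \left(-1\right)} = -28965 - \frac{2}{42 - 5} = -28965 - \frac{2}{37} = - \frac{1071707}{37}$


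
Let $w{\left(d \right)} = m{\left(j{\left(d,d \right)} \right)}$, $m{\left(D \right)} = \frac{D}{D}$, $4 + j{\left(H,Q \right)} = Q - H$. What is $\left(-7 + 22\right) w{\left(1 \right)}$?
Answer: $15$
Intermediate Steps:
$j{\left(H,Q \right)} = -4 + Q - H$ ($j{\left(H,Q \right)} = -4 - \left(H - Q\right) = -4 + Q - H$)
$m{\left(D \right)} = 1$
$w{\left(d \right)} = 1$
$\left(-7 + 22\right) w{\left(1 \right)} = \left(-7 + 22\right) 1 = 15 \cdot 1 = 15$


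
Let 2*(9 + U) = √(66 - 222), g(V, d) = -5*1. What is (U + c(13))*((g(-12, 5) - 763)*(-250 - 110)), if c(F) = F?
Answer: 1105920 + 276480*I*√39 ≈ 1.1059e+6 + 1.7266e+6*I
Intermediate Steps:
g(V, d) = -5
U = -9 + I*√39 (U = -9 + √(66 - 222)/2 = -9 + √(-156)/2 = -9 + (2*I*√39)/2 = -9 + I*√39 ≈ -9.0 + 6.245*I)
(U + c(13))*((g(-12, 5) - 763)*(-250 - 110)) = ((-9 + I*√39) + 13)*((-5 - 763)*(-250 - 110)) = (4 + I*√39)*(-768*(-360)) = (4 + I*√39)*276480 = 1105920 + 276480*I*√39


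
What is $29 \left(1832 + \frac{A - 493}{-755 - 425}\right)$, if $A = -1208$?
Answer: $\frac{62740369}{1180} \approx 53170.0$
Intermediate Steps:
$29 \left(1832 + \frac{A - 493}{-755 - 425}\right) = 29 \left(1832 + \frac{-1208 - 493}{-755 - 425}\right) = 29 \left(1832 - \frac{1701}{-1180}\right) = 29 \left(1832 - - \frac{1701}{1180}\right) = 29 \left(1832 + \frac{1701}{1180}\right) = 29 \cdot \frac{2163461}{1180} = \frac{62740369}{1180}$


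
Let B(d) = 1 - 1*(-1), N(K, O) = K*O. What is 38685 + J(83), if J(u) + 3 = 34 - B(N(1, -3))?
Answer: 38714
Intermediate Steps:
B(d) = 2 (B(d) = 1 + 1 = 2)
J(u) = 29 (J(u) = -3 + (34 - 1*2) = -3 + (34 - 2) = -3 + 32 = 29)
38685 + J(83) = 38685 + 29 = 38714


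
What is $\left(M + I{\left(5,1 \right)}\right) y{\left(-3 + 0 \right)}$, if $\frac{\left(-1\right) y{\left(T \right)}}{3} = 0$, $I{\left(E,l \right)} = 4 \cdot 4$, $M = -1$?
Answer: $0$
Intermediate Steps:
$I{\left(E,l \right)} = 16$
$y{\left(T \right)} = 0$ ($y{\left(T \right)} = \left(-3\right) 0 = 0$)
$\left(M + I{\left(5,1 \right)}\right) y{\left(-3 + 0 \right)} = \left(-1 + 16\right) 0 = 15 \cdot 0 = 0$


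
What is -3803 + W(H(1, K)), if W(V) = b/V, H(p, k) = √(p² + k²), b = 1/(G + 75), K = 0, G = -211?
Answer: -517209/136 ≈ -3803.0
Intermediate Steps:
b = -1/136 (b = 1/(-211 + 75) = 1/(-136) = -1/136 ≈ -0.0073529)
H(p, k) = √(k² + p²)
W(V) = -1/(136*V)
-3803 + W(H(1, K)) = -3803 - 1/(136*√(0² + 1²)) = -3803 - 1/(136*√(0 + 1)) = -3803 - 1/(136*(√1)) = -3803 - 1/136/1 = -3803 - 1/136*1 = -3803 - 1/136 = -517209/136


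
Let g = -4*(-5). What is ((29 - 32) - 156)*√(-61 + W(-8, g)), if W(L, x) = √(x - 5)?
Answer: -159*I*√(61 - √15) ≈ -1201.8*I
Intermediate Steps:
g = 20
W(L, x) = √(-5 + x)
((29 - 32) - 156)*√(-61 + W(-8, g)) = ((29 - 32) - 156)*√(-61 + √(-5 + 20)) = (-3 - 156)*√(-61 + √15) = -159*√(-61 + √15)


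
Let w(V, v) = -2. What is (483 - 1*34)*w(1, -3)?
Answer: -898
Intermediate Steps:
(483 - 1*34)*w(1, -3) = (483 - 1*34)*(-2) = (483 - 34)*(-2) = 449*(-2) = -898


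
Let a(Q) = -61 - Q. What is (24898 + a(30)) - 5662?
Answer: 19145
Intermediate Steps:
(24898 + a(30)) - 5662 = (24898 + (-61 - 1*30)) - 5662 = (24898 + (-61 - 30)) - 5662 = (24898 - 91) - 5662 = 24807 - 5662 = 19145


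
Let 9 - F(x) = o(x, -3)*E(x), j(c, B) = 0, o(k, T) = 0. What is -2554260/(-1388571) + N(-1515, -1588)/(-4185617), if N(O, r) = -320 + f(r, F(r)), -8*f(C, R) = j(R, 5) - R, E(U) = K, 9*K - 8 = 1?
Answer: 28510924957327/15498737022152 ≈ 1.8396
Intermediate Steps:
K = 1 (K = 8/9 + (⅑)*1 = 8/9 + ⅑ = 1)
E(U) = 1
F(x) = 9 (F(x) = 9 - 0 = 9 - 1*0 = 9 + 0 = 9)
f(C, R) = R/8 (f(C, R) = -(0 - R)/8 = -(-1)*R/8 = R/8)
N(O, r) = -2551/8 (N(O, r) = -320 + (⅛)*9 = -320 + 9/8 = -2551/8)
-2554260/(-1388571) + N(-1515, -1588)/(-4185617) = -2554260/(-1388571) - 2551/8/(-4185617) = -2554260*(-1/1388571) - 2551/8*(-1/4185617) = 851420/462857 + 2551/33484936 = 28510924957327/15498737022152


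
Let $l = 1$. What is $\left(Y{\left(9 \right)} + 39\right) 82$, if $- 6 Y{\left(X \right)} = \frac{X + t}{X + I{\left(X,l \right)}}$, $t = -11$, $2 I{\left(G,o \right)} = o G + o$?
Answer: $\frac{67199}{21} \approx 3200.0$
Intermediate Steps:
$I{\left(G,o \right)} = \frac{o}{2} + \frac{G o}{2}$ ($I{\left(G,o \right)} = \frac{o G + o}{2} = \frac{G o + o}{2} = \frac{o + G o}{2} = \frac{o}{2} + \frac{G o}{2}$)
$Y{\left(X \right)} = - \frac{-11 + X}{6 \left(\frac{1}{2} + \frac{3 X}{2}\right)}$ ($Y{\left(X \right)} = - \frac{\left(X - 11\right) \frac{1}{X + \frac{1}{2} \cdot 1 \left(1 + X\right)}}{6} = - \frac{\left(-11 + X\right) \frac{1}{X + \left(\frac{1}{2} + \frac{X}{2}\right)}}{6} = - \frac{\left(-11 + X\right) \frac{1}{\frac{1}{2} + \frac{3 X}{2}}}{6} = - \frac{\frac{1}{\frac{1}{2} + \frac{3 X}{2}} \left(-11 + X\right)}{6} = - \frac{-11 + X}{6 \left(\frac{1}{2} + \frac{3 X}{2}\right)}$)
$\left(Y{\left(9 \right)} + 39\right) 82 = \left(\frac{11 - 9}{3 \left(1 + 3 \cdot 9\right)} + 39\right) 82 = \left(\frac{11 - 9}{3 \left(1 + 27\right)} + 39\right) 82 = \left(\frac{1}{3} \cdot \frac{1}{28} \cdot 2 + 39\right) 82 = \left(\frac{1}{42} + 39\right) 82 = \frac{1639}{42} \cdot 82 = \frac{67199}{21}$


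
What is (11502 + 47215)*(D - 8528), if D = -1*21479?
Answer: -1761921019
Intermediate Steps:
D = -21479
(11502 + 47215)*(D - 8528) = (11502 + 47215)*(-21479 - 8528) = 58717*(-30007) = -1761921019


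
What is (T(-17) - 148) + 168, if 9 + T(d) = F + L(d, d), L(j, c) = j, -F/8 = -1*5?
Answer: 34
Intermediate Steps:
F = 40 (F = -(-8)*5 = -8*(-5) = 40)
T(d) = 31 + d (T(d) = -9 + (40 + d) = 31 + d)
(T(-17) - 148) + 168 = ((31 - 17) - 148) + 168 = (14 - 148) + 168 = -134 + 168 = 34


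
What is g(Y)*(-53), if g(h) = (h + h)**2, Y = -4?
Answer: -3392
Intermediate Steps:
g(h) = 4*h**2 (g(h) = (2*h)**2 = 4*h**2)
g(Y)*(-53) = (4*(-4)**2)*(-53) = (4*16)*(-53) = 64*(-53) = -3392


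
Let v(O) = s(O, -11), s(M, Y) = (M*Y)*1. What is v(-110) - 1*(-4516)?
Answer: 5726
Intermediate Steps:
s(M, Y) = M*Y
v(O) = -11*O (v(O) = O*(-11) = -11*O)
v(-110) - 1*(-4516) = -11*(-110) - 1*(-4516) = 1210 + 4516 = 5726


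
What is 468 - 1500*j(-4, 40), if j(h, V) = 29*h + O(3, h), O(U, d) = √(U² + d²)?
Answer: 166968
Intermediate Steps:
j(h, V) = √(9 + h²) + 29*h (j(h, V) = 29*h + √(3² + h²) = 29*h + √(9 + h²) = √(9 + h²) + 29*h)
468 - 1500*j(-4, 40) = 468 - 1500*(√(9 + (-4)²) + 29*(-4)) = 468 - 1500*(√(9 + 16) - 116) = 468 - 1500*(√25 - 116) = 468 - 1500*(5 - 116) = 468 - 1500*(-111) = 468 + 166500 = 166968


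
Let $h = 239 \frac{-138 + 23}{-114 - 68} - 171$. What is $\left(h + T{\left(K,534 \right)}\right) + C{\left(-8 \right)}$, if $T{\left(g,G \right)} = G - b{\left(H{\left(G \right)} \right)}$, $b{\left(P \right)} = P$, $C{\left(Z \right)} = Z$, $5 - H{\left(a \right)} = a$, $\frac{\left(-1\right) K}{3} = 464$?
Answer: $\frac{188373}{182} \approx 1035.0$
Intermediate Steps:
$K = -1392$ ($K = \left(-3\right) 464 = -1392$)
$H{\left(a \right)} = 5 - a$
$h = - \frac{3637}{182}$ ($h = 239 \left(- \frac{115}{-182}\right) - 171 = 239 \left(\left(-115\right) \left(- \frac{1}{182}\right)\right) - 171 = 239 \cdot \frac{115}{182} - 171 = \frac{27485}{182} - 171 = - \frac{3637}{182} \approx -19.984$)
$T{\left(g,G \right)} = -5 + 2 G$ ($T{\left(g,G \right)} = G - \left(5 - G\right) = G + \left(-5 + G\right) = -5 + 2 G$)
$\left(h + T{\left(K,534 \right)}\right) + C{\left(-8 \right)} = \left(- \frac{3637}{182} + \left(-5 + 2 \cdot 534\right)\right) - 8 = \left(- \frac{3637}{182} + \left(-5 + 1068\right)\right) - 8 = \left(- \frac{3637}{182} + 1063\right) - 8 = \frac{189829}{182} - 8 = \frac{188373}{182}$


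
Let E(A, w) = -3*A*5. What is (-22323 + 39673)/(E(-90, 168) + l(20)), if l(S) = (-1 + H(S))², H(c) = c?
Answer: 17350/1711 ≈ 10.140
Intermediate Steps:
E(A, w) = -15*A
l(S) = (-1 + S)²
(-22323 + 39673)/(E(-90, 168) + l(20)) = (-22323 + 39673)/(-15*(-90) + (-1 + 20)²) = 17350/(1350 + 19²) = 17350/(1350 + 361) = 17350/1711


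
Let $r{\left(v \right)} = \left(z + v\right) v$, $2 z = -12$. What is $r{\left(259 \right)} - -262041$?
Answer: $327568$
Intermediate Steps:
$z = -6$ ($z = \frac{1}{2} \left(-12\right) = -6$)
$r{\left(v \right)} = v \left(-6 + v\right)$ ($r{\left(v \right)} = \left(-6 + v\right) v = v \left(-6 + v\right)$)
$r{\left(259 \right)} - -262041 = 259 \left(-6 + 259\right) - -262041 = 259 \cdot 253 + 262041 = 65527 + 262041 = 327568$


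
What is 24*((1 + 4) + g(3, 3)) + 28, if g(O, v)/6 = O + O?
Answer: 1012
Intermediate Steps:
g(O, v) = 12*O (g(O, v) = 6*(O + O) = 6*(2*O) = 12*O)
24*((1 + 4) + g(3, 3)) + 28 = 24*((1 + 4) + 12*3) + 28 = 24*(5 + 36) + 28 = 24*41 + 28 = 984 + 28 = 1012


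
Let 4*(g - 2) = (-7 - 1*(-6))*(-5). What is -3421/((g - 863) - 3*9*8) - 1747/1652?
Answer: 15088627/7108556 ≈ 2.1226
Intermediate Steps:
g = 13/4 (g = 2 + ((-7 - 1*(-6))*(-5))/4 = 2 + ((-7 + 6)*(-5))/4 = 2 + (-1*(-5))/4 = 2 + (1/4)*5 = 2 + 5/4 = 13/4 ≈ 3.2500)
-3421/((g - 863) - 3*9*8) - 1747/1652 = -3421/((13/4 - 863) - 3*9*8) - 1747/1652 = -3421/(-3439/4 - 27*8) - 1747*1/1652 = -3421/(-3439/4 - 216) - 1747/1652 = -3421/(-4303/4) - 1747/1652 = -3421*(-4/4303) - 1747/1652 = 13684/4303 - 1747/1652 = 15088627/7108556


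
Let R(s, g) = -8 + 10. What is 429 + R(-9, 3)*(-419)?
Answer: -409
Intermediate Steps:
R(s, g) = 2
429 + R(-9, 3)*(-419) = 429 + 2*(-419) = 429 - 838 = -409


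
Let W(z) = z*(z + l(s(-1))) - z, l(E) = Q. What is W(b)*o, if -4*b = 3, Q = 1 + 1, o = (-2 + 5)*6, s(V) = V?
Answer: -27/8 ≈ -3.3750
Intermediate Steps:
o = 18 (o = 3*6 = 18)
Q = 2
b = -¾ (b = -¼*3 = -¾ ≈ -0.75000)
l(E) = 2
W(z) = -z + z*(2 + z) (W(z) = z*(z + 2) - z = z*(2 + z) - z = -z + z*(2 + z))
W(b)*o = -3*(1 - ¾)/4*18 = -¾*¼*18 = -3/16*18 = -27/8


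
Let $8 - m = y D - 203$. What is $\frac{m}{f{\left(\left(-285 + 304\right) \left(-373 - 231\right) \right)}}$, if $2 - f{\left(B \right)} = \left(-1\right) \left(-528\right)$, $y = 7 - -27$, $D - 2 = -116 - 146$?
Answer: $- \frac{9051}{526} \approx -17.207$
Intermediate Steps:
$D = -260$ ($D = 2 - 262 = -260$)
$y = 34$ ($y = 7 + 27 = 34$)
$f{\left(B \right)} = -526$ ($f{\left(B \right)} = 2 - \left(-1\right) \left(-528\right) = 2 - 528 = -526$)
$m = 9051$ ($m = 8 - \left(34 \left(-260\right) - 203\right) = 8 - \left(-8840 - 203\right) = 8 - -9043 = 8 + 9043 = 9051$)
$\frac{m}{f{\left(\left(-285 + 304\right) \left(-373 - 231\right) \right)}} = \frac{9051}{-526} = 9051 \left(- \frac{1}{526}\right) = - \frac{9051}{526}$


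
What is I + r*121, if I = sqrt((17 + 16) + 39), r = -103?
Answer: -12463 + 6*sqrt(2) ≈ -12455.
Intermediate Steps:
I = 6*sqrt(2) (I = sqrt(33 + 39) = sqrt(72) = 6*sqrt(2) ≈ 8.4853)
I + r*121 = 6*sqrt(2) - 103*121 = 6*sqrt(2) - 12463 = -12463 + 6*sqrt(2)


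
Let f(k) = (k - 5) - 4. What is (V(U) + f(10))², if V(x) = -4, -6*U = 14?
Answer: 9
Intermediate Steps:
U = -7/3 (U = -⅙*14 = -7/3 ≈ -2.3333)
f(k) = -9 + k (f(k) = (-5 + k) - 4 = -9 + k)
(V(U) + f(10))² = (-4 + (-9 + 10))² = (-4 + 1)² = (-3)² = 9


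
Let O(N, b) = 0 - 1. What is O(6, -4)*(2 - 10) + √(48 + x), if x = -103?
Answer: 8 + I*√55 ≈ 8.0 + 7.4162*I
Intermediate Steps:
O(N, b) = -1
O(6, -4)*(2 - 10) + √(48 + x) = -(2 - 10) + √(48 - 103) = -1*(-8) + √(-55) = 8 + I*√55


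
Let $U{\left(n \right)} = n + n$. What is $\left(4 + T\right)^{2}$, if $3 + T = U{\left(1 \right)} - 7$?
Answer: $16$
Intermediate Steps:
$U{\left(n \right)} = 2 n$
$T = -8$ ($T = -3 + \left(2 \cdot 1 - 7\right) = -3 + \left(2 - 7\right) = -3 - 5 = -8$)
$\left(4 + T\right)^{2} = \left(4 - 8\right)^{2} = \left(-4\right)^{2} = 16$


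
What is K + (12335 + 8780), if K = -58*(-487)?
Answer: 49361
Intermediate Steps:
K = 28246
K + (12335 + 8780) = 28246 + (12335 + 8780) = 28246 + 21115 = 49361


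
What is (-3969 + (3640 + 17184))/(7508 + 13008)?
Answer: 16855/20516 ≈ 0.82155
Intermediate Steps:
(-3969 + (3640 + 17184))/(7508 + 13008) = (-3969 + 20824)/20516 = 16855*(1/20516) = 16855/20516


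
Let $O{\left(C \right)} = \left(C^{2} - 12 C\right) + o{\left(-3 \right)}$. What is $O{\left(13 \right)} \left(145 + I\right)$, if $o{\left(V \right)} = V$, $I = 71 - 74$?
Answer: $1420$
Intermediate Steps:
$I = -3$ ($I = 71 - 74 = -3$)
$O{\left(C \right)} = -3 + C^{2} - 12 C$ ($O{\left(C \right)} = \left(C^{2} - 12 C\right) - 3 = -3 + C^{2} - 12 C$)
$O{\left(13 \right)} \left(145 + I\right) = \left(-3 + 13^{2} - 156\right) \left(145 - 3\right) = \left(-3 + 169 - 156\right) 142 = 10 \cdot 142 = 1420$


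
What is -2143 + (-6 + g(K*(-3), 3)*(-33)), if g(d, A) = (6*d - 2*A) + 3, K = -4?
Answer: -4426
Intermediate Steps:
g(d, A) = 3 - 2*A + 6*d (g(d, A) = (-2*A + 6*d) + 3 = 3 - 2*A + 6*d)
-2143 + (-6 + g(K*(-3), 3)*(-33)) = -2143 + (-6 + (3 - 2*3 + 6*(-4*(-3)))*(-33)) = -2143 + (-6 + (3 - 6 + 6*12)*(-33)) = -2143 + (-6 + (3 - 6 + 72)*(-33)) = -2143 + (-6 + 69*(-33)) = -2143 + (-6 - 2277) = -2143 - 2283 = -4426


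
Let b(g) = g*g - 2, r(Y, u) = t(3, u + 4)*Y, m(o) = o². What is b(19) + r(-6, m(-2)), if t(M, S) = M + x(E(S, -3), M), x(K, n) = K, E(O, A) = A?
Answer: 359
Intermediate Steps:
t(M, S) = -3 + M (t(M, S) = M - 3 = -3 + M)
r(Y, u) = 0 (r(Y, u) = (-3 + 3)*Y = 0*Y = 0)
b(g) = -2 + g² (b(g) = g² - 2 = -2 + g²)
b(19) + r(-6, m(-2)) = (-2 + 19²) + 0 = (-2 + 361) + 0 = 359 + 0 = 359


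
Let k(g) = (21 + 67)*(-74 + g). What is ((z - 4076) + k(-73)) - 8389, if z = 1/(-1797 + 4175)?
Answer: -60403577/2378 ≈ -25401.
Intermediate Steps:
z = 1/2378 ≈ 0.00042052
k(g) = -6512 + 88*g (k(g) = 88*(-74 + g) = -6512 + 88*g)
((z - 4076) + k(-73)) - 8389 = ((1/2378 - 4076) + (-6512 + 88*(-73))) - 8389 = (-9692727/2378 + (-6512 - 6424)) - 8389 = (-9692727/2378 - 12936) - 8389 = -40454535/2378 - 8389 = -60403577/2378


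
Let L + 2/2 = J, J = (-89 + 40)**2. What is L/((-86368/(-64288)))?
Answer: 4821600/2699 ≈ 1786.4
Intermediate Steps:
J = 2401 (J = (-49)**2 = 2401)
L = 2400 (L = -1 + 2401 = 2400)
L/((-86368/(-64288))) = 2400/((-86368/(-64288))) = 2400/((-86368*(-1/64288))) = 2400/(2699/2009) = 2400*(2009/2699) = 4821600/2699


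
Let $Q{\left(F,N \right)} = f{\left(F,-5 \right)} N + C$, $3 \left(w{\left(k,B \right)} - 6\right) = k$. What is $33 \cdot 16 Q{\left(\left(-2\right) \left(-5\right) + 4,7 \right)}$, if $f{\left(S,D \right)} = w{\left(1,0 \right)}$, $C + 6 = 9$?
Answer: $24992$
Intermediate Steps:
$C = 3$ ($C = -6 + 9 = 3$)
$w{\left(k,B \right)} = 6 + \frac{k}{3}$
$f{\left(S,D \right)} = \frac{19}{3}$ ($f{\left(S,D \right)} = 6 + \frac{1}{3} \cdot 1 = 6 + \frac{1}{3} = \frac{19}{3}$)
$Q{\left(F,N \right)} = 3 + \frac{19 N}{3}$ ($Q{\left(F,N \right)} = \frac{19 N}{3} + 3 = 3 + \frac{19 N}{3}$)
$33 \cdot 16 Q{\left(\left(-2\right) \left(-5\right) + 4,7 \right)} = 33 \cdot 16 \left(3 + \frac{19}{3} \cdot 7\right) = 528 \left(3 + \frac{133}{3}\right) = 528 \cdot \frac{142}{3} = 24992$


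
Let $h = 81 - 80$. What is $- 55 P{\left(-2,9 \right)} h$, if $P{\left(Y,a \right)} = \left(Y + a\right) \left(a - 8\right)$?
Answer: $-385$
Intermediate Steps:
$h = 1$
$P{\left(Y,a \right)} = \left(-8 + a\right) \left(Y + a\right)$ ($P{\left(Y,a \right)} = \left(Y + a\right) \left(-8 + a\right) = \left(-8 + a\right) \left(Y + a\right)$)
$- 55 P{\left(-2,9 \right)} h = - 55 \left(9^{2} - -16 - 72 - 18\right) 1 = - 55 \left(81 + 16 - 72 - 18\right) 1 = \left(-55\right) 7 \cdot 1 = \left(-385\right) 1 = -385$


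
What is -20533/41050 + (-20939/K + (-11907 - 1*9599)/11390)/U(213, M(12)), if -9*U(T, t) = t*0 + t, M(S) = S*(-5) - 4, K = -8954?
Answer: -5852604361301/13396888841600 ≈ -0.43686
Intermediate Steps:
M(S) = -4 - 5*S (M(S) = -5*S - 4 = -4 - 5*S)
U(T, t) = -t/9 (U(T, t) = -(t*0 + t)/9 = -(0 + t)/9 = -t/9)
-20533/41050 + (-20939/K + (-11907 - 1*9599)/11390)/U(213, M(12)) = -20533/41050 + (-20939/(-8954) + (-11907 - 1*9599)/11390)/((-(-4 - 5*12)/9)) = -20533*1/41050 + (-20939*(-1/8954) + (-11907 - 9599)*(1/11390))/((-(-4 - 60)/9)) = -20533/41050 + (20939/8954 - 21506*1/11390)/((-1/9*(-64))) = -20533/41050 + (20939/8954 - 10753/5695)/(64/9) = -20533/41050 + (22965243/50993030)*(9/64) = -20533/41050 + 206687187/3263553920 = -5852604361301/13396888841600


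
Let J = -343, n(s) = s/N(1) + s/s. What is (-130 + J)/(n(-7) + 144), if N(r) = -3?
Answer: -1419/442 ≈ -3.2104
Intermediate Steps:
n(s) = 1 - s/3 (n(s) = s/(-3) + s/s = s*(-⅓) + 1 = -s/3 + 1 = 1 - s/3)
(-130 + J)/(n(-7) + 144) = (-130 - 343)/((1 - ⅓*(-7)) + 144) = -473/((1 + 7/3) + 144) = -473/(10/3 + 144) = -473/442/3 = -473*3/442 = -1419/442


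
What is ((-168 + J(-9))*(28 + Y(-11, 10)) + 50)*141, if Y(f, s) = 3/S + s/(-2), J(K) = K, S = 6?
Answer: -1158879/2 ≈ -5.7944e+5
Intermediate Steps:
Y(f, s) = ½ - s/2 (Y(f, s) = 3/6 + s/(-2) = 3*(⅙) + s*(-½) = ½ - s/2)
((-168 + J(-9))*(28 + Y(-11, 10)) + 50)*141 = ((-168 - 9)*(28 + (½ - ½*10)) + 50)*141 = (-177*(28 + (½ - 5)) + 50)*141 = (-177*(28 - 9/2) + 50)*141 = (-177*47/2 + 50)*141 = (-8319/2 + 50)*141 = -8219/2*141 = -1158879/2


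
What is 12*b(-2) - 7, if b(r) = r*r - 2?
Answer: 17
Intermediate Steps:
b(r) = -2 + r² (b(r) = r² - 2 = -2 + r²)
12*b(-2) - 7 = 12*(-2 + (-2)²) - 7 = 12*(-2 + 4) - 7 = 12*2 - 7 = 24 - 7 = 17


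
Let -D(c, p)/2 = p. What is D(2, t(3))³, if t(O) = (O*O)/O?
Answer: -216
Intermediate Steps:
t(O) = O (t(O) = O²/O = O)
D(c, p) = -2*p
D(2, t(3))³ = (-2*3)³ = (-6)³ = -216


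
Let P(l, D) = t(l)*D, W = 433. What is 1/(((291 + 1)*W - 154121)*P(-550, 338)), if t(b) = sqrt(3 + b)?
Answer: I*sqrt(547)/5118568910 ≈ 4.5693e-9*I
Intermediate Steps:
P(l, D) = D*sqrt(3 + l) (P(l, D) = sqrt(3 + l)*D = D*sqrt(3 + l))
1/(((291 + 1)*W - 154121)*P(-550, 338)) = 1/(((291 + 1)*433 - 154121)*((338*sqrt(3 - 550)))) = 1/((292*433 - 154121)*((338*sqrt(-547)))) = 1/((126436 - 154121)*((338*(I*sqrt(547))))) = 1/((-27685)*((338*I*sqrt(547)))) = -(-1)*I*sqrt(547)/5118568910 = I*sqrt(547)/5118568910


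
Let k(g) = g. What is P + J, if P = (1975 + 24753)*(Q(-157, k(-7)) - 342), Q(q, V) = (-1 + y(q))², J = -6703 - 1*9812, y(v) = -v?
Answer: 641295117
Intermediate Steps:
J = -16515 (J = -6703 - 9812 = -16515)
Q(q, V) = (-1 - q)²
P = 641311632 (P = (1975 + 24753)*((1 - 157)² - 342) = 26728*((-156)² - 342) = 26728*(24336 - 342) = 26728*23994 = 641311632)
P + J = 641311632 - 16515 = 641295117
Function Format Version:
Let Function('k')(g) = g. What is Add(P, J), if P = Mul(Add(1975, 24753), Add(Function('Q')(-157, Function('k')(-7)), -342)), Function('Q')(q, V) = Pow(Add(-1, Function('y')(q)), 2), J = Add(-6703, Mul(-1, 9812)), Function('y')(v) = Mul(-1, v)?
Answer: 641295117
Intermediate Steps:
J = -16515 (J = Add(-6703, -9812) = -16515)
Function('Q')(q, V) = Pow(Add(-1, Mul(-1, q)), 2)
P = 641311632 (P = Mul(Add(1975, 24753), Add(Pow(Add(1, -157), 2), -342)) = Mul(26728, Add(Pow(-156, 2), -342)) = Mul(26728, Add(24336, -342)) = Mul(26728, 23994) = 641311632)
Add(P, J) = Add(641311632, -16515) = 641295117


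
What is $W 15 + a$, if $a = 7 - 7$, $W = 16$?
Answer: $240$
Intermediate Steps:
$a = 0$ ($a = 7 - 7 = 0$)
$W 15 + a = 16 \cdot 15 + 0 = 240 + 0 = 240$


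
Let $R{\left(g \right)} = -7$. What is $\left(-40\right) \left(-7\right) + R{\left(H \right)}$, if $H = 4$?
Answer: $273$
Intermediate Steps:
$\left(-40\right) \left(-7\right) + R{\left(H \right)} = \left(-40\right) \left(-7\right) - 7 = 280 - 7 = 273$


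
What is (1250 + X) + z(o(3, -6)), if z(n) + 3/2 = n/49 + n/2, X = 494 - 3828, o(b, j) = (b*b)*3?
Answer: -101501/49 ≈ -2071.4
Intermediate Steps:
o(b, j) = 3*b**2 (o(b, j) = b**2*3 = 3*b**2)
X = -3334
z(n) = -3/2 + 51*n/98 (z(n) = -3/2 + (n/49 + n/2) = -3/2 + 51*n/98)
(1250 + X) + z(o(3, -6)) = (1250 - 3334) + (-3/2 + 51*(3*3**2)/98) = -2084 + (-3/2 + 51*(3*9)/98) = -2084 + (-3/2 + (51/98)*27) = -2084 + (-3/2 + 1377/98) = -2084 + 615/49 = -101501/49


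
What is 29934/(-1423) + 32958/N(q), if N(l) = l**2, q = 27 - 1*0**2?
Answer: 2786372/115263 ≈ 24.174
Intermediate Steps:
q = 27 (q = 27 - 1*0 = 27 + 0 = 27)
29934/(-1423) + 32958/N(q) = 29934/(-1423) + 32958/(27**2) = 29934*(-1/1423) + 32958/729 = -29934/1423 + 32958*(1/729) = -29934/1423 + 3662/81 = 2786372/115263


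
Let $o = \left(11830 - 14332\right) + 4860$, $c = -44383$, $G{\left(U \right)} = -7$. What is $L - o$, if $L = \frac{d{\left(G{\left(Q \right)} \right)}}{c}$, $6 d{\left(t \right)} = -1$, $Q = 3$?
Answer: $- \frac{627930683}{266298} \approx -2358.0$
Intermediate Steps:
$d{\left(t \right)} = - \frac{1}{6}$ ($d{\left(t \right)} = \frac{1}{6} \left(-1\right) = - \frac{1}{6}$)
$o = 2358$ ($o = -2502 + 4860 = 2358$)
$L = \frac{1}{266298}$ ($L = - \frac{1}{6 \left(-44383\right)} = \left(- \frac{1}{6}\right) \left(- \frac{1}{44383}\right) = \frac{1}{266298} \approx 3.7552 \cdot 10^{-6}$)
$L - o = \frac{1}{266298} - 2358 = - \frac{627930683}{266298}$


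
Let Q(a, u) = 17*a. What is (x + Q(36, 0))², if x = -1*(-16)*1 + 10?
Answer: 407044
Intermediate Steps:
x = 26 (x = 16*1 + 10 = 16 + 10 = 26)
(x + Q(36, 0))² = (26 + 17*36)² = (26 + 612)² = 638² = 407044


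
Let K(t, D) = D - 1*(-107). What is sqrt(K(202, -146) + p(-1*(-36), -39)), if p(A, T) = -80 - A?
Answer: I*sqrt(155) ≈ 12.45*I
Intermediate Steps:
K(t, D) = 107 + D (K(t, D) = D + 107 = 107 + D)
sqrt(K(202, -146) + p(-1*(-36), -39)) = sqrt((107 - 146) + (-80 - (-1)*(-36))) = sqrt(-39 + (-80 - 1*36)) = sqrt(-39 + (-80 - 36)) = sqrt(-39 - 116) = sqrt(-155) = I*sqrt(155)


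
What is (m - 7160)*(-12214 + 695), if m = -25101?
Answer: 371614459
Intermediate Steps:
(m - 7160)*(-12214 + 695) = (-25101 - 7160)*(-12214 + 695) = -32261*(-11519) = 371614459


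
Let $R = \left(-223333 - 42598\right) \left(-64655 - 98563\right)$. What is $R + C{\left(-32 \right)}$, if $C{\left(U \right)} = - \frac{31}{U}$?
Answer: $\frac{1388951230687}{32} \approx 4.3405 \cdot 10^{10}$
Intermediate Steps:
$R = 43404725958$ ($R = \left(-265931\right) \left(-163218\right) = 43404725958$)
$R + C{\left(-32 \right)} = 43404725958 - \frac{31}{-32} = 43404725958 - - \frac{31}{32} = 43404725958 + \frac{31}{32} = \frac{1388951230687}{32}$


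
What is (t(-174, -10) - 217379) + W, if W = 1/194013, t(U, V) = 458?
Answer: -42085493972/194013 ≈ -2.1692e+5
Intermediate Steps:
W = 1/194013 ≈ 5.1543e-6
(t(-174, -10) - 217379) + W = (458 - 217379) + 1/194013 = -216921 + 1/194013 = -42085493972/194013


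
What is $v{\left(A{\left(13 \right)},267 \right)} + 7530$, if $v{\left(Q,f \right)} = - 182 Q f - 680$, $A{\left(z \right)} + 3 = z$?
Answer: $-479090$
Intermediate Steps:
$A{\left(z \right)} = -3 + z$
$v{\left(Q,f \right)} = -680 - 182 Q f$ ($v{\left(Q,f \right)} = - 182 Q f - 680 = -680 - 182 Q f$)
$v{\left(A{\left(13 \right)},267 \right)} + 7530 = \left(-680 - 182 \left(-3 + 13\right) 267\right) + 7530 = \left(-680 - 1820 \cdot 267\right) + 7530 = \left(-680 - 485940\right) + 7530 = -486620 + 7530 = -479090$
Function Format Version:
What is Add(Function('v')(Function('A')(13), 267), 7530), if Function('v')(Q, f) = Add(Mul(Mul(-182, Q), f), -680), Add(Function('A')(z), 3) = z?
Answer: -479090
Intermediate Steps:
Function('A')(z) = Add(-3, z)
Function('v')(Q, f) = Add(-680, Mul(-182, Q, f)) (Function('v')(Q, f) = Add(Mul(-182, Q, f), -680) = Add(-680, Mul(-182, Q, f)))
Add(Function('v')(Function('A')(13), 267), 7530) = Add(Add(-680, Mul(-182, Add(-3, 13), 267)), 7530) = Add(Add(-680, Mul(-182, 10, 267)), 7530) = Add(Add(-680, -485940), 7530) = Add(-486620, 7530) = -479090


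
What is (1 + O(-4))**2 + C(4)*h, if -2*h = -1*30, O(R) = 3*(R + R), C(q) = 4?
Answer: 589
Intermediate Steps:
O(R) = 6*R (O(R) = 3*(2*R) = 6*R)
h = 15 (h = -(-1)*30/2 = -1/2*(-30) = 15)
(1 + O(-4))**2 + C(4)*h = (1 + 6*(-4))**2 + 4*15 = (1 - 24)**2 + 60 = (-23)**2 + 60 = 529 + 60 = 589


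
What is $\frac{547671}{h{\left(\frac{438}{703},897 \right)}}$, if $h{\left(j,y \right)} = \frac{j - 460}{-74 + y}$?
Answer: $- \frac{316865462799}{322942} \approx -9.8118 \cdot 10^{5}$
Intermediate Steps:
$h{\left(j,y \right)} = \frac{-460 + j}{-74 + y}$
$\frac{547671}{h{\left(\frac{438}{703},897 \right)}} = \frac{547671}{\frac{1}{-74 + 897} \left(-460 + \frac{438}{703}\right)} = \frac{547671}{\frac{1}{823} \left(-460 + 438 \cdot \frac{1}{703}\right)} = \frac{547671}{\frac{1}{823} \left(-460 + \frac{438}{703}\right)} = \frac{547671}{\frac{1}{823} \left(- \frac{322942}{703}\right)} = \frac{547671}{- \frac{322942}{578569}} = 547671 \left(- \frac{578569}{322942}\right) = - \frac{316865462799}{322942}$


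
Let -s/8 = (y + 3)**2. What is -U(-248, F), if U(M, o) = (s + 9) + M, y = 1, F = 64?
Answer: 367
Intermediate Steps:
s = -128 (s = -8*(1 + 3)**2 = -8*4**2 = -8*16 = -128)
U(M, o) = -119 + M (U(M, o) = (-128 + 9) + M = -119 + M)
-U(-248, F) = -(-119 - 248) = -1*(-367) = 367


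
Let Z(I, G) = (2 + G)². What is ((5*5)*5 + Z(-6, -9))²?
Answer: 30276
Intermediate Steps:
((5*5)*5 + Z(-6, -9))² = ((5*5)*5 + (2 - 9)²)² = (25*5 + (-7)²)² = (125 + 49)² = 174² = 30276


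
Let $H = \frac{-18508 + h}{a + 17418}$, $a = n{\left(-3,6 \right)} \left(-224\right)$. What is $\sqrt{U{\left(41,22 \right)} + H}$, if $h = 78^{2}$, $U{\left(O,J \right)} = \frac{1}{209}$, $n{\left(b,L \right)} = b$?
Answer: $\frac{i \sqrt{270803246835}}{630135} \approx 0.82584 i$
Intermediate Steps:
$U{\left(O,J \right)} = \frac{1}{209}$
$h = 6084$
$a = 672$ ($a = \left(-3\right) \left(-224\right) = 672$)
$H = - \frac{6212}{9045}$ ($H = \frac{-18508 + 6084}{672 + 17418} = - \frac{12424}{18090} = \left(-12424\right) \frac{1}{18090} = - \frac{6212}{9045} \approx -0.68679$)
$\sqrt{U{\left(41,22 \right)} + H} = \sqrt{\frac{1}{209} - \frac{6212}{9045}} = \sqrt{- \frac{1289263}{1890405}} = \frac{i \sqrt{270803246835}}{630135}$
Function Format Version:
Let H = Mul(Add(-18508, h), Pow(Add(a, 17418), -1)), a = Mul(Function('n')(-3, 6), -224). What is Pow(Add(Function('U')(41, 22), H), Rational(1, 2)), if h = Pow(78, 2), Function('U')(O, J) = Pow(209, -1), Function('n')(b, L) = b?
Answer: Mul(Rational(1, 630135), I, Pow(270803246835, Rational(1, 2))) ≈ Mul(0.82584, I)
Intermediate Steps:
Function('U')(O, J) = Rational(1, 209)
h = 6084
a = 672 (a = Mul(-3, -224) = 672)
H = Rational(-6212, 9045) (H = Mul(Add(-18508, 6084), Pow(Add(672, 17418), -1)) = Mul(-12424, Pow(18090, -1)) = Mul(-12424, Rational(1, 18090)) = Rational(-6212, 9045) ≈ -0.68679)
Pow(Add(Function('U')(41, 22), H), Rational(1, 2)) = Pow(Add(Rational(1, 209), Rational(-6212, 9045)), Rational(1, 2)) = Pow(Rational(-1289263, 1890405), Rational(1, 2)) = Mul(Rational(1, 630135), I, Pow(270803246835, Rational(1, 2)))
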